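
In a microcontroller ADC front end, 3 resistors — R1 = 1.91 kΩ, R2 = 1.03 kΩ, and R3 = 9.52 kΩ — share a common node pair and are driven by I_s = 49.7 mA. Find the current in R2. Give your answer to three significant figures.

I ≈ 30.2 mA

ΣG = 1/1.91 + 1/1.03 + 1/9.52 = 1.599.
Current divider: I(R2) = I_s · G_k/ΣG = 49.7 × (0.9709/1.599) = 49.7 × 0.6070 = 30.17 mA.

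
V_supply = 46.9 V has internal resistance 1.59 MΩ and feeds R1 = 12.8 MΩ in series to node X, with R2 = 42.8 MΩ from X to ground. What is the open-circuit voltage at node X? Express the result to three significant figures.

V_th ≈ 35.1 V

R1' = 1.59 + 12.8 = 14.39 MΩ (source resistance + R1).
Open-circuit (no load on X): V_th = V_supply · R2/(R1' + R2) = 46.9 × 42.8/(14.39 + 42.8) = 35.10 V.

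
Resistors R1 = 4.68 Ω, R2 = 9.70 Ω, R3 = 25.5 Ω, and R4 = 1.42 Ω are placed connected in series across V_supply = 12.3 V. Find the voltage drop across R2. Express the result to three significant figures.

V ≈ 2.89 V

ΣR = 4.68 + 9.70 + 25.5 + 1.42 = 41.30 Ω.
By the voltage-divider rule, V = 12.3 × 9.700/41.30 = 2.889 V.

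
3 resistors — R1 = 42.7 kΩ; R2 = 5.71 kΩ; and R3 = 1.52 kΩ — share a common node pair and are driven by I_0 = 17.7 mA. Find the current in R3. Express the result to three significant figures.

Total conductance ΣG = 1/42.7 + 1/5.71 + 1/1.52 = 0.8564 (units of 1/kΩ).
By the current-divider rule, I = I_0 · G_k/ΣG = 17.7 × 0.7682 = 13.60 mA.

I ≈ 13.6 mA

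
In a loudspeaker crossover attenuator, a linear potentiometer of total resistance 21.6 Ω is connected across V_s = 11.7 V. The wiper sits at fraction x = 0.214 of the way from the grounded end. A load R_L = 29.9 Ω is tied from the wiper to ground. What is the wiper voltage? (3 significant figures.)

V_out ≈ 2.23 V

Split the track: R_lower = x·R_p = 4.622 Ω, R_upper = (1−x)·R_p = 16.98 Ω.
Lower segment in parallel with the load: 4.622 ‖ 29.9 = 4.003 Ω.
Loaded-divider output: V_out = 11.7 × 0.1908 = 2.233 V.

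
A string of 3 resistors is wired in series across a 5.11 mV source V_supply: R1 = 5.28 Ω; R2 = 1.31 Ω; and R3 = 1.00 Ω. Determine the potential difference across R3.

Series total: ΣR = 5.28 + 1.31 + 1.00 = 7.590 Ω.
Voltage divider: V = V_supply · (1.000 / 7.590) = 5.11 × 0.1318 = 0.6733 mV.

V ≈ 0.673 mV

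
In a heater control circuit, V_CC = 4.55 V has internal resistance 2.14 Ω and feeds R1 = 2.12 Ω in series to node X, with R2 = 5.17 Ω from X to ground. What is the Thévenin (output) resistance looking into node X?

R_th ≈ 2.34 Ω

R1' = 2.14 + 2.12 = 4.260 Ω (source resistance + R1).
With V_CC suppressed (replaced by a short), R_th = R1' ‖ R2 = (4.260 × 5.17)/(4.260 + 5.17) = 2.336 Ω.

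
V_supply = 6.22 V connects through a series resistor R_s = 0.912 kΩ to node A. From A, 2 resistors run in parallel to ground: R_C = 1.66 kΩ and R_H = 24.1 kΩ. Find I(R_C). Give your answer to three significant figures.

I ≈ 2.36 mA

Combine the parallel branches: R_p = (1/1.66 + 1/24.1)⁻¹ = 1.553 kΩ.
V_A = 6.22 × 1.553/2.465 = 3.919 V.
Branch current I = V_A/R_C = 3.919/1.66 = 2.361 mA.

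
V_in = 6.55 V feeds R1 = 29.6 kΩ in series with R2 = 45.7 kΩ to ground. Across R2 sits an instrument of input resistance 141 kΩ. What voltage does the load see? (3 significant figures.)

First combine the lower leg with the load: R2 ‖ R_L = 34.51 kΩ.
Voltage divider with the loaded lower leg: V_out = 6.55 × 34.51/(29.6 + 34.51) = 6.55 × 0.5383 = 3.526 V.

V_out ≈ 3.53 V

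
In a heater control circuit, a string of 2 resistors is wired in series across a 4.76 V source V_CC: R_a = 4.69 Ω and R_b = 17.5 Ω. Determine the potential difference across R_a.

Series total: ΣR = 4.69 + 17.5 = 22.19 Ω.
V = V_CC · R/ΣR = 4.76 × 0.2114 = 1.006 V.

V ≈ 1.01 V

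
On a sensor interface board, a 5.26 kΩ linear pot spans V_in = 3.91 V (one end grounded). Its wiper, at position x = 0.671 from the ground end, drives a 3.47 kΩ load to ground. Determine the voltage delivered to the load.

V_out ≈ 1.97 V

The pot divides into 1.731 kΩ above the wiper and 3.529 kΩ below.
R_L loads the lower segment: effective lower R = 1.750 kΩ.
Then V_out = V_in · 1.750/(1.731 + 1.750) = 1.966 V.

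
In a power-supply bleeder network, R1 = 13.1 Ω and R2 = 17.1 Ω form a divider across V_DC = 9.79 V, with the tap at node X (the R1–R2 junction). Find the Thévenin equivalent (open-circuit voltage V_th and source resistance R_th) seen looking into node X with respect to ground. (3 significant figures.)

With X open, the divider is unloaded: V_th = 9.79 × 17.1/30.20 = 5.543 V.
Looking into X with the source shorted: R_th = R1·R2/(R1+R2) = 13.10 × 17.1/30.20 = 7.418 Ω.

V_th ≈ 5.54 V, R_th ≈ 7.42 Ω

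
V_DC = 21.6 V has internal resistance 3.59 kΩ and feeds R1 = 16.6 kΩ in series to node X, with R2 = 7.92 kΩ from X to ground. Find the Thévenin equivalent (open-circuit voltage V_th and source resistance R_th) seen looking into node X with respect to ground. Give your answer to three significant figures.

R1' = 3.59 + 16.6 = 20.19 kΩ (source resistance + R1).
With X open, the divider is unloaded: V_th = 21.6 × 7.92/28.11 = 6.086 V.
Zeroing V_DC shorts the top of R1' to ground, so R_th = R1' ‖ R2 = 5.689 kΩ.

V_th ≈ 6.09 V, R_th ≈ 5.69 kΩ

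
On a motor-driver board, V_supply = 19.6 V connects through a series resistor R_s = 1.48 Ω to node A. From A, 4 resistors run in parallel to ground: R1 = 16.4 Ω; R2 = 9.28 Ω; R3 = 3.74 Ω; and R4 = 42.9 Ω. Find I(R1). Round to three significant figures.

I ≈ 0.711 A

Parallel bank: R_p = 1/(1/16.4 + 1/9.28 + 1/3.74 + 1/42.9) = 2.177 Ω.
V_A = 19.6 × 2.177/3.657 = 11.67 V.
Branch current I = V_A/R1 = 11.67/16.4 = 0.7114 A.
(Equivalently: I_total = 5.360 A, then current-divider fraction G_k/ΣG = 0.1327.)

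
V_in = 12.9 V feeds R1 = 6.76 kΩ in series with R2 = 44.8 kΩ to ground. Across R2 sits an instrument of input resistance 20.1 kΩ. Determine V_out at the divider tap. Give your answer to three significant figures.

First combine the lower leg with the load: R2 ‖ R_L = 13.87 kΩ.
Now apply the divider: V_out = 12.9 × 0.6724 = 8.674 V.

V_out ≈ 8.67 V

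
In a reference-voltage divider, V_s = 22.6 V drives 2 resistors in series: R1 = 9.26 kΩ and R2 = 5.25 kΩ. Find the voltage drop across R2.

V ≈ 8.18 V

Series total: ΣR = 9.26 + 5.25 = 14.51 kΩ.
By the voltage-divider rule, V = 22.6 × 5.250/14.51 = 8.177 V.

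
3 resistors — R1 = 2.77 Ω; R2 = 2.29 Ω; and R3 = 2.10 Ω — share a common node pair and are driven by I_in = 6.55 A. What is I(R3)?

Conductances: ΣG = 1/2.77 + 1/2.29 + 1/2.10 = 1.274 (1/Ω).
R3 takes the fraction G_k/ΣG = 0.4762/1.274 = 0.3738, so I = 6.55 × 0.3738 = 2.448 A.

I ≈ 2.45 A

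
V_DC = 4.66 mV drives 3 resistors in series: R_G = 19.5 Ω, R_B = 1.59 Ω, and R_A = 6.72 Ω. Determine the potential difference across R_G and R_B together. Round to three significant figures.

ΣR = 19.5 + 1.59 + 6.72 = 27.81 Ω.
R_{R_G..R_B} = 19.5 + 1.59 = 21.09 Ω.
Voltage divider: V = V_DC · (21.09 / 27.81) = 4.66 × 0.7584 = 3.534 mV.

V ≈ 3.53 mV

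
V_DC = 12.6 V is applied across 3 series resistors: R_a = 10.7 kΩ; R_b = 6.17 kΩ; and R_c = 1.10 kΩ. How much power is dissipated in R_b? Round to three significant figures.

P ≈ 3.03 mW

ΣR = 17.97 kΩ → I = 12.6/17.97 = 0.7012 mA.
P = I²R = 0.4916 × 6.17 = 3.033 mW.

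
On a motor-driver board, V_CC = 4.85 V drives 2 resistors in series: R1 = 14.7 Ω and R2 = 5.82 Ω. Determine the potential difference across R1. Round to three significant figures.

V ≈ 3.47 V

ΣR = 14.7 + 5.82 = 20.52 Ω.
By the voltage-divider rule, V = 4.85 × 14.70/20.52 = 3.474 V.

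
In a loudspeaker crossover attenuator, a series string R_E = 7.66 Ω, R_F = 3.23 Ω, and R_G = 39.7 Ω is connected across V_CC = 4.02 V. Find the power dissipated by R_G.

ΣR = 50.59 Ω → I = 4.02/50.59 = 0.07946 A.
V(R_G) = I·R = 3.155 V; P = V·I = 3.155 × 0.07946 = 0.2507 W.

P ≈ 0.251 W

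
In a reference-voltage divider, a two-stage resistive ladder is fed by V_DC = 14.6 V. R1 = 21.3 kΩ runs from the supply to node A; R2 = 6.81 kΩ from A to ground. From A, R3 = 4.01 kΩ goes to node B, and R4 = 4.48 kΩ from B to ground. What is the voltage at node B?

V_B ≈ 1.16 V

Looking into the second stage from A: R3 + R4 = 8.490 kΩ appears in parallel with R2.
Effective lower resistance at A: R2 ‖ 8.490 = 3.779 kΩ.
V_A = 14.6 × 3.779/(21.3 + 3.779) = 2.200 V.
V_B = V_A × 0.5277 = 1.161 V.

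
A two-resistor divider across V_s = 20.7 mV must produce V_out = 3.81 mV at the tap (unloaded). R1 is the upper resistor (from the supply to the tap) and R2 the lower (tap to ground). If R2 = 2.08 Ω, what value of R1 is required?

The divider ratio is R2/(R1+R2) = 3.81/20.7 = 0.1841.
Rearranging, R1 = R2·(1−k)/k = 2.08 × 4.433 = 9.221 Ω.

R1 ≈ 9.22 Ω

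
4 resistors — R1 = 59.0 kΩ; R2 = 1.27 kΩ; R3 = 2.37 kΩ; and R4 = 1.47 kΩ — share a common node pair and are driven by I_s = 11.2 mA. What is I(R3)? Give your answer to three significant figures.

Conductances: ΣG = 1/59.0 + 1/1.27 + 1/2.37 + 1/1.47 = 1.907 (1/kΩ).
Current divider: I(R3) = I_s · G_k/ΣG = 11.2 × (0.4219/1.907) = 11.2 × 0.2213 = 2.479 mA.

I ≈ 2.48 mA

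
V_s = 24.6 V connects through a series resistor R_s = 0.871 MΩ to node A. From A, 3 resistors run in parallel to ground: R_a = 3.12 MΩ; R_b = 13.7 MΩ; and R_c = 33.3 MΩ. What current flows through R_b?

Combine the parallel branches: R_p = (1/3.12 + 1/13.7 + 1/33.3)⁻¹ = 2.361 MΩ.
Node voltage V_A = V_s · R_p/(R_s + R_p) = 24.6 × 0.7305 = 17.97 V.
Branch current I = V_A/R_b = 17.97/13.7 = 1.312 µA.

I ≈ 1.31 µA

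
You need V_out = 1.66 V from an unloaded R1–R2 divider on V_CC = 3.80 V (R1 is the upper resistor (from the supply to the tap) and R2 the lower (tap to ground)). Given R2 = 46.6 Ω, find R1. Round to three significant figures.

R1 ≈ 60.1 Ω

The divider ratio is R2/(R1+R2) = 1.66/3.80 = 0.4368.
So R1 = R2 · (V_CC/V_out − 1) = 46.6 × (3.80/1.66 − 1) = 46.6 × 1.289 = 60.07 Ω.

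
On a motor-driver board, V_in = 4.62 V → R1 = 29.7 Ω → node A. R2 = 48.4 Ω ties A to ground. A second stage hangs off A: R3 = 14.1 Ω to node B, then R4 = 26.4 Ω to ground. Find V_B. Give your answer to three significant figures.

Node A sees R2 in parallel with the series input of stage 2, R3 + R4 = 40.50 Ω.
Effective lower resistance at A: R2 ‖ 40.50 = 22.05 Ω.
First divider: V_A = V_in · 22.05/(29.7 + 22.05) = 1.968 V.
V_B = V_A × 0.6519 = 1.283 V.

V_B ≈ 1.28 V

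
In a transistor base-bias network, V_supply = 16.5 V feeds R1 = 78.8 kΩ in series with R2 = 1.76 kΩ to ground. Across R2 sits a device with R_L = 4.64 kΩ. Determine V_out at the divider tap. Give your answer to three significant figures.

V_out ≈ 0.263 V

The load sits in parallel with R2, giving an effective lower resistance R2' = R2·R_L/(R2+R_L) = 1.276 kΩ.
Now apply the divider: V_out = 16.5 × 0.01593 = 0.2629 V.
(Unloaded it would be 0.360 V; the load pulls it down.)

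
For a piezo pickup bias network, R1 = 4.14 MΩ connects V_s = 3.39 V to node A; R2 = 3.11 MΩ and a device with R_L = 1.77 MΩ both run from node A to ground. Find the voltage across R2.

V_out ≈ 0.726 V

R2 ‖ R_L = (3.11 × 1.77)/(3.11 + 1.77) = 1.128 MΩ.
Voltage divider with the loaded lower leg: V_out = 3.39 × 1.128/(4.14 + 1.128) = 3.39 × 0.2141 = 0.7259 V.
(Unloaded it would be 1.45 V; the load pulls it down.)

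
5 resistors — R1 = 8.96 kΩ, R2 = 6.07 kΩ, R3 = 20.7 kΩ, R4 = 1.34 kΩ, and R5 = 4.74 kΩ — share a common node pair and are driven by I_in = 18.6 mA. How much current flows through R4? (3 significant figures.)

Total conductance ΣG = 1/8.96 + 1/6.07 + 1/20.7 + 1/1.34 + 1/4.74 = 1.282 (units of 1/kΩ).
Current divider: I(R4) = I_in · G_k/ΣG = 18.6 × (0.7463/1.282) = 18.6 × 0.5822 = 10.83 mA.

I ≈ 10.8 mA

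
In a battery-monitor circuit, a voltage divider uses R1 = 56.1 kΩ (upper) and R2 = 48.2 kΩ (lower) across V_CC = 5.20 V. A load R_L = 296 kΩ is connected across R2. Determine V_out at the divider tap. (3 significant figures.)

R2 ‖ R_L = (48.2 × 296)/(48.2 + 296) = 41.45 kΩ.
Voltage divider with the loaded lower leg: V_out = 5.20 × 41.45/(56.1 + 41.45) = 5.20 × 0.4249 = 2.210 V.
(Unloaded it would be 2.40 V; the load pulls it down.)

V_out ≈ 2.21 V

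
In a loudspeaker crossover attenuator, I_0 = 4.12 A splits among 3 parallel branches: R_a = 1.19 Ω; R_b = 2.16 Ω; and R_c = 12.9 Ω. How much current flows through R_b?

I ≈ 1.38 A

Total conductance ΣG = 1/1.19 + 1/2.16 + 1/12.9 = 1.381 (units of 1/Ω).
By the current-divider rule, I = I_0 · G_k/ΣG = 4.12 × 0.3353 = 1.381 A.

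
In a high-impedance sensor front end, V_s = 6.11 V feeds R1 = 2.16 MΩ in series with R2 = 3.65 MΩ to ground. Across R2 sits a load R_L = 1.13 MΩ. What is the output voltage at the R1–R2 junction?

V_out ≈ 1.74 V

R2 ‖ R_L = (3.65 × 1.13)/(3.65 + 1.13) = 0.8629 MΩ.
Voltage divider with the loaded lower leg: V_out = 6.11 × 0.8629/(2.16 + 0.8629) = 6.11 × 0.2854 = 1.744 V.
(Unloaded it would be 3.84 V; the load pulls it down.)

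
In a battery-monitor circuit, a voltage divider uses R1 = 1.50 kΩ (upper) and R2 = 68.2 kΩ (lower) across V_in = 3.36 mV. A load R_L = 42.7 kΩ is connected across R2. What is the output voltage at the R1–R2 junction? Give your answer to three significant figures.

The load sits in parallel with R2, giving an effective lower resistance R2' = R2·R_L/(R2+R_L) = 26.26 kΩ.
Now apply the divider: V_out = 3.36 × 0.9460 = 3.178 mV.

V_out ≈ 3.18 mV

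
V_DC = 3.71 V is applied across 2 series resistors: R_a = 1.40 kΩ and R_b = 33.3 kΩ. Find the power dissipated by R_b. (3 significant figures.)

ΣR = 34.70 kΩ → I = 3.71/34.70 = 0.1069 mA.
V(R_b) = I·R = 3.560 V; P = V·I = 3.560 × 0.1069 = 0.3807 mW.

P ≈ 0.381 mW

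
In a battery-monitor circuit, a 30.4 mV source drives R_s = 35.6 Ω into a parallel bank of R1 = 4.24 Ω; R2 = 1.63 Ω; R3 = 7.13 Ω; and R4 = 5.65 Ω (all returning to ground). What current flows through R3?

Parallel bank: R_p = 1/(1/4.24 + 1/1.63 + 1/7.13 + 1/5.65) = 0.8572 Ω.
V_A by voltage divider: V_A = 30.4 × 0.8572/(35.6 + 0.8572) = 0.7148 mV.
I(R3) = V_A / R3 = 0.7148/7.13 = 0.1002 mA.

I ≈ 0.100 mA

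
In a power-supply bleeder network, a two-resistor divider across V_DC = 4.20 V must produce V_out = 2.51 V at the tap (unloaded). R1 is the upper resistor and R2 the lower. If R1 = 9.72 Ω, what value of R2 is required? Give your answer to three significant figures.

V_out/V_DC = R2/(R1+R2) = 0.5976.
R2 = R1 · 0.5976/(1 − 0.5976) = 14.44 Ω.

R2 ≈ 14.4 Ω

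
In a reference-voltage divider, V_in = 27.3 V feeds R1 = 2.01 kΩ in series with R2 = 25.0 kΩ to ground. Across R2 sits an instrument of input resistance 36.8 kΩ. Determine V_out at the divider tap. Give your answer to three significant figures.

V_out ≈ 24.1 V

R2 ‖ R_L = (25.0 × 36.8)/(25.0 + 36.8) = 14.89 kΩ.
Voltage divider with the loaded lower leg: V_out = 27.3 × 14.89/(2.01 + 14.89) = 27.3 × 0.8810 = 24.05 V.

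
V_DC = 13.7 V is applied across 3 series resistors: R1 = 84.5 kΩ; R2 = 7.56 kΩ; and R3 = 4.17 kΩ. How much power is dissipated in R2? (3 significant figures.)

ΣR = 96.23 kΩ → I = 13.7/96.23 = 0.1424 mA.
P(R2) = I²·R2 = (0.1424)² × 7.56 = 0.1532 mW.

P ≈ 0.153 mW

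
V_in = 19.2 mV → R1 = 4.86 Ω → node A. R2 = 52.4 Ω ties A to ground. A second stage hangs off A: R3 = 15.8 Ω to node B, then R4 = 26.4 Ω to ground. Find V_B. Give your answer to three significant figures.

V_B ≈ 9.94 mV

Node A sees R2 in parallel with the series input of stage 2, R3 + R4 = 42.20 Ω.
R2 ‖ (R3+R4) = 23.38 Ω.
First divider: V_A = V_in · 23.38/(4.86 + 23.38) = 15.90 mV.
Then the unloaded second divider: V_B = V_A × R4/(R3+R4) = 15.90 × 0.6256 = 9.944 mV.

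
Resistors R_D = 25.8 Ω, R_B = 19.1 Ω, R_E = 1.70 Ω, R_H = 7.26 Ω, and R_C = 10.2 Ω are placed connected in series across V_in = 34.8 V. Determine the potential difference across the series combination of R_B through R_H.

V ≈ 15.2 V

Total series resistance ΣR = 25.8 + 19.1 + 1.70 + 7.26 + 10.2 = 64.06 Ω.
R_{R_B..R_H} = 19.1 + 1.70 + 7.26 = 28.06 Ω.
V = V_in · R/ΣR = 34.8 × 0.4380 = 15.24 V.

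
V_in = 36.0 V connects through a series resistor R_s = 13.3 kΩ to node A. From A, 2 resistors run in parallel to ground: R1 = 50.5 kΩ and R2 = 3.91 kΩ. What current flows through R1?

I ≈ 0.153 mA

Combine the parallel branches: R_p = (1/50.5 + 1/3.91)⁻¹ = 3.629 kΩ.
V_A by voltage divider: V_A = 36.0 × 3.629/(13.3 + 3.629) = 7.717 V.
Branch current I = V_A/R1 = 7.717/50.5 = 0.1528 mA.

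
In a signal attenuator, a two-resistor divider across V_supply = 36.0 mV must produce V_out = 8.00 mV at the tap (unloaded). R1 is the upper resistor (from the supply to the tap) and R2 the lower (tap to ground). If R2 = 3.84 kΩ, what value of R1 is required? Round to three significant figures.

R1 ≈ 13.4 kΩ

The divider ratio is R2/(R1+R2) = 8.00/36.0 = 0.2222.
So R1 = R2 · (V_supply/V_out − 1) = 3.84 × (36.0/8.00 − 1) = 3.84 × 3.500 = 13.44 kΩ.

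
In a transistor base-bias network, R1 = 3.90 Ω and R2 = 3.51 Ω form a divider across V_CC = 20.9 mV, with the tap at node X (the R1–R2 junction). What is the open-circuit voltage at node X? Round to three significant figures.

Open-circuit (no load on X): V_th = V_CC · R2/(R1 + R2) = 20.9 × 3.51/(3.900 + 3.51) = 9.900 mV.

V_th ≈ 9.90 mV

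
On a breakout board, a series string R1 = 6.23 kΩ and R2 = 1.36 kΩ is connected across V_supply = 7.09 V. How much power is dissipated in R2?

P ≈ 1.19 mW

Series current I = V_supply/ΣR = 7.09/7.590 = 0.9341 mA.
P = I²R = 0.8726 × 1.36 = 1.187 mW.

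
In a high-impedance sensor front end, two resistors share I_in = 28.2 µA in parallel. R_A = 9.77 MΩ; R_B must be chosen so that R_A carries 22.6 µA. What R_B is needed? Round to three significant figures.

The fraction through R_A equals R_B/(R_A+R_B).
22.6/28.2 = R_B/(R_A + R_B) → R_B = R_A · (0.8014)/(1 − 0.8014) = 9.77 × 4.036 = 39.43 MΩ.

R_B ≈ 39.4 MΩ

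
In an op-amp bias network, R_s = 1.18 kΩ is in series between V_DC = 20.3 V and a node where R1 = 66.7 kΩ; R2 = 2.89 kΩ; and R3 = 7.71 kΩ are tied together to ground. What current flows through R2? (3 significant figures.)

Parallel bank: R_p = 1/(1/66.7 + 1/2.89 + 1/7.71) = 2.038 kΩ.
V_A = 20.3 × 2.038/3.218 = 12.86 V.
I(R2) = V_A / R2 = 12.86/2.89 = 4.448 mA.
(Equivalently: I_total = 6.309 mA, then current-divider fraction G_k/ΣG = 0.7051.)

I ≈ 4.45 mA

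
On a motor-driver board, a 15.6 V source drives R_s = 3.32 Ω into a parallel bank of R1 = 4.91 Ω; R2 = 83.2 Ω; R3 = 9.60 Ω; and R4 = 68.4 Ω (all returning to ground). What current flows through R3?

I ≈ 0.770 A

Combine the parallel branches: R_p = (1/4.91 + 1/83.2 + 1/9.60 + 1/68.4)⁻¹ = 2.990 Ω.
V_A = 15.6 × 2.990/6.310 = 7.392 V.
I(R3) = V_A / R3 = 7.392/9.60 = 0.7700 A.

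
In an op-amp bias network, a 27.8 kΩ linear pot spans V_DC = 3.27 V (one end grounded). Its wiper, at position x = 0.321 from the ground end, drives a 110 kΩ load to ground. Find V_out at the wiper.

Split the track: R_lower = x·R_p = 8.924 kΩ, R_upper = (1−x)·R_p = 18.88 kΩ.
Lower segment in parallel with the load: 8.924 ‖ 110 = 8.254 kΩ.
Then V_out = V_DC · 8.254/(18.88 + 8.254) = 0.9949 V.

V_out ≈ 0.995 V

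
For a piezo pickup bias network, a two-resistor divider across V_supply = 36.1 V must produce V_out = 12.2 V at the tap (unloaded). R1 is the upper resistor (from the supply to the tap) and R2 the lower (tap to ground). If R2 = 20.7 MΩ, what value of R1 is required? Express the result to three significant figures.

R1 ≈ 40.6 MΩ

V_out/V_supply = R2/(R1+R2) = 0.3380.
So R1 = R2 · (V_supply/V_out − 1) = 20.7 × (36.1/12.2 − 1) = 20.7 × 1.959 = 40.55 MΩ.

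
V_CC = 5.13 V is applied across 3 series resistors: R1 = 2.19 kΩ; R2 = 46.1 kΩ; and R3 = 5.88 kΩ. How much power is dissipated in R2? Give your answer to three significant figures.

P ≈ 0.413 mW

Series current I = V_CC/ΣR = 5.13/54.17 = 0.09470 mA.
V(R2) = I·R = 4.366 V; P = V·I = 4.366 × 0.09470 = 0.4134 mW.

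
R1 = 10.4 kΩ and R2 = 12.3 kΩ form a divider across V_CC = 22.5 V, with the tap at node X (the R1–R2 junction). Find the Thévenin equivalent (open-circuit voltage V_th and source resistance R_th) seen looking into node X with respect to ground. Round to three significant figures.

V_th ≈ 12.2 V, R_th ≈ 5.64 kΩ

Open-circuit (no load on X): V_th = V_CC · R2/(R1 + R2) = 22.5 × 12.3/(10.40 + 12.3) = 12.19 V.
With V_CC suppressed (replaced by a short), R_th = R1 ‖ R2 = (10.40 × 12.3)/(10.40 + 12.3) = 5.635 kΩ.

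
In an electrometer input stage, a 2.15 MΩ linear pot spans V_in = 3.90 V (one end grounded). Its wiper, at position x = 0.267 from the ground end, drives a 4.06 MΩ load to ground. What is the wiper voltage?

V_out ≈ 0.944 V

Lower segment x·R_p = 0.5741 MΩ; upper segment (1−x)·R_p = 1.576 MΩ.
(x·R_p) ‖ R_L = 0.5029 MΩ.
Loaded-divider output: V_out = 3.90 × 0.2419 = 0.9435 V.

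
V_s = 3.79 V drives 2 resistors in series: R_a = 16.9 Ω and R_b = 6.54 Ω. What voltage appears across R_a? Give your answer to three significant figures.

ΣR = 16.9 + 6.54 = 23.44 Ω.
By the voltage-divider rule, V = 3.79 × 16.90/23.44 = 2.733 V.

V ≈ 2.73 V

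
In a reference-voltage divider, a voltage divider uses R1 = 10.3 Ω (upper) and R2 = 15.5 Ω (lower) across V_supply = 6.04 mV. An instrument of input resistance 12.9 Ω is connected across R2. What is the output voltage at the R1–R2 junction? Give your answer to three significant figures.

The load sits in parallel with R2, giving an effective lower resistance R2' = R2·R_L/(R2+R_L) = 7.040 Ω.
Voltage divider with the loaded lower leg: V_out = 6.04 × 7.040/(10.3 + 7.040) = 6.04 × 0.4060 = 2.452 mV.

V_out ≈ 2.45 mV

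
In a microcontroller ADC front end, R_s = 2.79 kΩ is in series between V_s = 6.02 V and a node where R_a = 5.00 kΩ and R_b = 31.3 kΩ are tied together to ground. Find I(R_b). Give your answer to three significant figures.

I ≈ 0.117 mA

Combine the parallel branches: R_p = (1/5.00 + 1/31.3)⁻¹ = 4.311 kΩ.
Node voltage V_A = V_s · R_p/(R_s + R_p) = 6.02 × 0.6071 = 3.655 V.
I(R_b) = V_A / R_b = 3.655/31.3 = 0.1168 mA.
(Equivalently: I_total = 0.8477 mA, then current-divider fraction G_k/ΣG = 0.1377.)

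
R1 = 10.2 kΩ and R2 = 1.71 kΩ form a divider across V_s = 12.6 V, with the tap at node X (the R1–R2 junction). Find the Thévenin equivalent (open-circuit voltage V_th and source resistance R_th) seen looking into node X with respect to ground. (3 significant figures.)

V_th ≈ 1.81 V, R_th ≈ 1.46 kΩ

V_th is the unloaded tap voltage: V_s · R2/(R1+R2) = 12.6 × 0.1436 = 1.809 V.
Zeroing V_s shorts the top of R1 to ground, so R_th = R1 ‖ R2 = 1.464 kΩ.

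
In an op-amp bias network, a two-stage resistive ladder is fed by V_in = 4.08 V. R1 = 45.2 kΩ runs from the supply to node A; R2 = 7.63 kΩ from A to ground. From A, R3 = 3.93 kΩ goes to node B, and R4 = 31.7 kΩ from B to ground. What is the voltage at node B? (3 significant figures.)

V_B ≈ 0.443 V

Looking into the second stage from A: R3 + R4 = 35.63 kΩ appears in parallel with R2.
R2 ‖ (R3+R4) = 6.284 kΩ.
So V_A = 4.08 × 0.1221 = 0.4980 V.
V_B = V_A × 0.8897 = 0.4431 V.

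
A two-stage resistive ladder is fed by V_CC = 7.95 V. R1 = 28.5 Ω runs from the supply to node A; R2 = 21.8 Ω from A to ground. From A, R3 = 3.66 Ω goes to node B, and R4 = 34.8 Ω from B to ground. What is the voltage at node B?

V_B ≈ 2.36 V

The second stage (R3 + R4 = 38.46 Ω) loads node A in parallel with R2.
R2 ‖ (R3+R4) = 13.91 Ω.
First divider: V_A = V_CC · 13.91/(28.5 + 13.91) = 2.608 V.
Stage 2 is unloaded, so V_B = V_A · R4/(R3+R4) = 2.608 × 34.8/38.46 = 2.360 V.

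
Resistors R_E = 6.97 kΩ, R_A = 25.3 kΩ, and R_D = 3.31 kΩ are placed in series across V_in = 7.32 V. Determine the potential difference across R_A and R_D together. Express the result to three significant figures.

Series total: ΣR = 6.97 + 25.3 + 3.31 = 35.58 kΩ.
R_{R_A..R_D} = 25.3 + 3.31 = 28.61 kΩ.
Voltage divider: V = V_in · (28.61 / 35.58) = 7.32 × 0.8041 = 5.886 V.

V ≈ 5.89 V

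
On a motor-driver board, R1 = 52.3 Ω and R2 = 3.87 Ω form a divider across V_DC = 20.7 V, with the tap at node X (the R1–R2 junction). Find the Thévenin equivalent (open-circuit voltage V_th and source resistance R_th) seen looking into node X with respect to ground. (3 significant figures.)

With X open, the divider is unloaded: V_th = 20.7 × 3.87/56.17 = 1.426 V.
Looking into X with the source shorted: R_th = R1·R2/(R1+R2) = 52.30 × 3.87/56.17 = 3.603 Ω.

V_th ≈ 1.43 V, R_th ≈ 3.60 Ω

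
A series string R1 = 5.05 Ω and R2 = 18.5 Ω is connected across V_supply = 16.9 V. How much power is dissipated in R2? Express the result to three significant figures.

The common current is I = 16.9/23.55 = 0.7176 A.
V(R2) = I·R = 13.28 V; P = V·I = 13.28 × 0.7176 = 9.527 W.

P ≈ 9.53 W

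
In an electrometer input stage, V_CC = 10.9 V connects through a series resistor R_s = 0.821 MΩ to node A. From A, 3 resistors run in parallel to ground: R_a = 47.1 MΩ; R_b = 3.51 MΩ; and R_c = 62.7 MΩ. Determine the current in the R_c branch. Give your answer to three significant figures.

I ≈ 0.137 µA

Combine the parallel branches: R_p = (1/47.1 + 1/3.51 + 1/62.7)⁻¹ = 3.105 MΩ.
V_A by voltage divider: V_A = 10.9 × 3.105/(0.821 + 3.105) = 8.620 V.
Branch current I = V_A/R_c = 8.620/62.7 = 0.1375 µA.
(Check via current divider: I_total = 2.776 µA; share G_k/ΣG = 0.04952 → same result.)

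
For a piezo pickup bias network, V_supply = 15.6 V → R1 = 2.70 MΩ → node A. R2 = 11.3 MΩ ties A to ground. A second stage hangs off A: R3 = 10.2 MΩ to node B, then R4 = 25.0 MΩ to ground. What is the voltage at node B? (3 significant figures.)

Node A sees R2 in parallel with the series input of stage 2, R3 + R4 = 35.20 MΩ.
R2 ‖ (R3+R4) = 8.554 MΩ.
V_A = 15.6 × 8.554/(2.70 + 8.554) = 11.86 V.
Then the unloaded second divider: V_B = V_A × R4/(R3+R4) = 11.86 × 0.7102 = 8.421 V.

V_B ≈ 8.42 V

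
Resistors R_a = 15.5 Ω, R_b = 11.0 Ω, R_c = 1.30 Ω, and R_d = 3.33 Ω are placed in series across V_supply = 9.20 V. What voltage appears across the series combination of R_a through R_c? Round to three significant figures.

ΣR = 15.5 + 11.0 + 1.30 + 3.33 = 31.13 Ω.
R_{R_a..R_c} = 15.5 + 11.0 + 1.30 = 27.80 Ω.
By the voltage-divider rule, V = 9.20 × 27.80/31.13 = 8.216 V.

V ≈ 8.22 V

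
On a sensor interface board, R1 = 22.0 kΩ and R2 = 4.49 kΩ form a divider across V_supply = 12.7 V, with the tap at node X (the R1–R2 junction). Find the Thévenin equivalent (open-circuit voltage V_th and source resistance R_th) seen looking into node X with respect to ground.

Open-circuit (no load on X): V_th = V_supply · R2/(R1 + R2) = 12.7 × 4.49/(22.00 + 4.49) = 2.153 V.
Zeroing V_supply shorts the top of R1 to ground, so R_th = R1 ‖ R2 = 3.729 kΩ.

V_th ≈ 2.15 V, R_th ≈ 3.73 kΩ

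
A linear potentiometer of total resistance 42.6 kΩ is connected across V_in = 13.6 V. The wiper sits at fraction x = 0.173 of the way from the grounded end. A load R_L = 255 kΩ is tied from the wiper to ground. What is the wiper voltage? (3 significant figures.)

V_out ≈ 2.30 V

Split the track: R_lower = x·R_p = 7.370 kΩ, R_upper = (1−x)·R_p = 35.23 kΩ.
Lower segment in parallel with the load: 7.370 ‖ 255 = 7.163 kΩ.
V_out = 13.6 × 7.163/(35.23 + 7.163) = 2.298 V.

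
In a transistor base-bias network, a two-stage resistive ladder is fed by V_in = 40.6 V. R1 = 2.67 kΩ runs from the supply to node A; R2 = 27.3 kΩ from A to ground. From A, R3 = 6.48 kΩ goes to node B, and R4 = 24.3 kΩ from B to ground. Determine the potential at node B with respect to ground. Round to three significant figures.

Looking into the second stage from A: R3 + R4 = 30.78 kΩ appears in parallel with R2.
R2 ‖ (R3+R4) = 14.47 kΩ.
First divider: V_A = V_in · 14.47/(2.67 + 14.47) = 34.27 V.
Then the unloaded second divider: V_B = V_A × R4/(R3+R4) = 34.27 × 0.7895 = 27.06 V.

V_B ≈ 27.1 V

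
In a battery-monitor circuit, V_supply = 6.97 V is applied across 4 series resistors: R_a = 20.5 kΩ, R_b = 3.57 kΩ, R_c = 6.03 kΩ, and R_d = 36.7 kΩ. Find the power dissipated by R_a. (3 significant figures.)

P ≈ 0.223 mW

Series current I = V_supply/ΣR = 6.97/66.80 = 0.1043 mA.
P = I²R = 0.01089 × 20.5 = 0.2232 mW.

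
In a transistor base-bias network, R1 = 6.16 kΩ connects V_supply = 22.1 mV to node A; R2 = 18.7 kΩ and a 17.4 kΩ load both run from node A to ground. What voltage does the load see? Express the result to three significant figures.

R2 ‖ R_L = (18.7 × 17.4)/(18.7 + 17.4) = 9.013 kΩ.
Now apply the divider: V_out = 22.1 × 0.5940 = 13.13 mV.

V_out ≈ 13.1 mV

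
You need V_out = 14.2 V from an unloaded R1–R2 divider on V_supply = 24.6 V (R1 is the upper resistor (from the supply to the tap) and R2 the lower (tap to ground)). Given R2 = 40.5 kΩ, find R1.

The divider ratio is R2/(R1+R2) = 14.2/24.6 = 0.5772.
R1 = R2·(1/k − 1) = 40.5 × 0.7324 = 29.66 kΩ.

R1 ≈ 29.7 kΩ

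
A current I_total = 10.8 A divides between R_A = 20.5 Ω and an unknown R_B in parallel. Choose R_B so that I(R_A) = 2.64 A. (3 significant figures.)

The fraction through R_A equals R_B/(R_A+R_B).
With f = 0.2444, R_B = R_A · f/(1−f) = 20.5 × 0.3235 = 6.632 Ω.

R_B ≈ 6.63 Ω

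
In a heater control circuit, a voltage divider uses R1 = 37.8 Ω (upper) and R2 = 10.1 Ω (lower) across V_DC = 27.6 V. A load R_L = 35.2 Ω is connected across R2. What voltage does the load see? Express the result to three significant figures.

The load sits in parallel with R2, giving an effective lower resistance R2' = R2·R_L/(R2+R_L) = 7.848 Ω.
Now apply the divider: V_out = 27.6 × 0.1719 = 4.745 V.

V_out ≈ 4.75 V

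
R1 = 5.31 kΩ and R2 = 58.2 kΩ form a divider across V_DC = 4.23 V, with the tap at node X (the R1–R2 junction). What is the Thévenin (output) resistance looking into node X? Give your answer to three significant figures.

R_th ≈ 4.87 kΩ

Looking into X with the source shorted: R_th = R1·R2/(R1+R2) = 5.310 × 58.2/63.51 = 4.866 kΩ.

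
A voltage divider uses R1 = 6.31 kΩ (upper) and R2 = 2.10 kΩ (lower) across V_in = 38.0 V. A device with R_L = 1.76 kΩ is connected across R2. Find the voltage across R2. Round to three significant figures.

First combine the lower leg with the load: R2 ‖ R_L = 0.9575 kΩ.
Voltage divider with the loaded lower leg: V_out = 38.0 × 0.9575/(6.31 + 0.9575) = 38.0 × 0.1318 = 5.007 V.

V_out ≈ 5.01 V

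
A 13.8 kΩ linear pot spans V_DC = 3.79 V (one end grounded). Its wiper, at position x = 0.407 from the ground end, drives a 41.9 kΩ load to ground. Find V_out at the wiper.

The pot divides into 8.183 kΩ above the wiper and 5.617 kΩ below.
(x·R_p) ‖ R_L = 4.953 kΩ.
Loaded-divider output: V_out = 3.79 × 0.3770 = 1.429 V.

V_out ≈ 1.43 V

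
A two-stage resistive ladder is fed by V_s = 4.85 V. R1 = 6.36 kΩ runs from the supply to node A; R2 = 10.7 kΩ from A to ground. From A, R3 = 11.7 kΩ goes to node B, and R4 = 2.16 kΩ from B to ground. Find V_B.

The second stage (R3 + R4 = 13.86 kΩ) loads node A in parallel with R2.
Effective lower resistance at A: R2 ‖ 13.86 = 6.038 kΩ.
So V_A = 4.85 × 0.4870 = 2.362 V.
Stage 2 is unloaded, so V_B = V_A · R4/(R3+R4) = 2.362 × 2.16/13.86 = 0.3681 V.

V_B ≈ 0.368 V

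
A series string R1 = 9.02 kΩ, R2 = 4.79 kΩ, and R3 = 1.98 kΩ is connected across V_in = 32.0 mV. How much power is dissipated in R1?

P ≈ 37.0 nW

ΣR = 15.79 kΩ → I = 32.0/15.79 = 2.027 µA.
P = I²R = 4.107 × 9.02 = 37.05 nW.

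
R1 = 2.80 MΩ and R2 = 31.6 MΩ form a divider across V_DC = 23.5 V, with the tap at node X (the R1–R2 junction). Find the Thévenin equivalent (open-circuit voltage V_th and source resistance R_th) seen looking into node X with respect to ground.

Open-circuit (no load on X): V_th = V_DC · R2/(R1 + R2) = 23.5 × 31.6/(2.800 + 31.6) = 21.59 V.
Zeroing V_DC shorts the top of R1 to ground, so R_th = R1 ‖ R2 = 2.572 MΩ.

V_th ≈ 21.6 V, R_th ≈ 2.57 MΩ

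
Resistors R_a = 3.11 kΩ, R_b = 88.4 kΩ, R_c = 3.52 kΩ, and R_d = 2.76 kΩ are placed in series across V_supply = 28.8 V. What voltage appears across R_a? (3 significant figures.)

V ≈ 0.916 V

Series total: ΣR = 3.11 + 88.4 + 3.52 + 2.76 = 97.79 kΩ.
Voltage divider: V = V_supply · (3.110 / 97.79) = 28.8 × 0.03180 = 0.9159 V.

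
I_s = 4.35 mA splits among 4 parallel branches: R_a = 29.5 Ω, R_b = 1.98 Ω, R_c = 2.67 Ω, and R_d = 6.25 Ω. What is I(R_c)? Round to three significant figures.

Total conductance ΣG = 1/29.5 + 1/1.98 + 1/2.67 + 1/6.25 = 1.073 (units of 1/Ω).
Current divider: I(R_c) = I_s · G_k/ΣG = 4.35 × (0.3745/1.073) = 4.35 × 0.3489 = 1.518 mA.

I ≈ 1.52 mA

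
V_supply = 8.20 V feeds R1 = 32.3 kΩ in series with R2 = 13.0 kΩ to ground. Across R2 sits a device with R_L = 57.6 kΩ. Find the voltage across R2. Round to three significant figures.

V_out ≈ 2.03 V

First combine the lower leg with the load: R2 ‖ R_L = 10.61 kΩ.
Then V_out = V_supply · R2'/(R1 + R2') = 8.20 × 10.61/42.91 = 2.027 V.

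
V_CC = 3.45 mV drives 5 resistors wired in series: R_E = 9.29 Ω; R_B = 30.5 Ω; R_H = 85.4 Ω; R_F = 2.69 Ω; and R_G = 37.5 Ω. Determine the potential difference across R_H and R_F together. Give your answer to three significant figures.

V ≈ 1.84 mV

ΣR = 9.29 + 30.5 + 85.4 + 2.69 + 37.5 = 165.4 Ω.
R_{R_H..R_F} = 85.4 + 2.69 = 88.09 Ω.
By the voltage-divider rule, V = 3.45 × 88.09/165.4 = 1.838 mV.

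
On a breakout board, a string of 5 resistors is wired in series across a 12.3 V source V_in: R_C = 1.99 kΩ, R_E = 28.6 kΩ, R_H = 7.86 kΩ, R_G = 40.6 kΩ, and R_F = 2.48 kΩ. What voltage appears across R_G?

V ≈ 6.13 V

Total series resistance ΣR = 1.99 + 28.6 + 7.86 + 40.6 + 2.48 = 81.53 kΩ.
V = V_in · R/ΣR = 12.3 × 0.4980 = 6.125 V.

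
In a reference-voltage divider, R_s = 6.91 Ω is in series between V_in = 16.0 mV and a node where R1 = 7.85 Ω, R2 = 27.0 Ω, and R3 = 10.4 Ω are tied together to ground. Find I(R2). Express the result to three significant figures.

Combine the parallel branches: R_p = (1/7.85 + 1/27.0 + 1/10.4)⁻¹ = 3.838 Ω.
V_A by voltage divider: V_A = 16.0 × 3.838/(6.91 + 3.838) = 5.713 mV.
I(R2) = V_A / R2 = 5.713/27.0 = 0.2116 mA.
(Check via current divider: I_total = 1.489 mA; share G_k/ΣG = 0.1421 → same result.)

I ≈ 0.212 mA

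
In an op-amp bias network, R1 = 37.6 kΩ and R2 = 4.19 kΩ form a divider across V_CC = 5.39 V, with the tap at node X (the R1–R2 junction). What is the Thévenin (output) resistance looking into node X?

Looking into X with the source shorted: R_th = R1·R2/(R1+R2) = 37.60 × 4.19/41.79 = 3.770 kΩ.

R_th ≈ 3.77 kΩ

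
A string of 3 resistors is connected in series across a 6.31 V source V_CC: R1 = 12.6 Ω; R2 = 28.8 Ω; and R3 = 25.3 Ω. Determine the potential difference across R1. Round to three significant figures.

V ≈ 1.19 V

ΣR = 12.6 + 28.8 + 25.3 = 66.70 Ω.
V = V_CC · R/ΣR = 6.31 × 0.1889 = 1.192 V.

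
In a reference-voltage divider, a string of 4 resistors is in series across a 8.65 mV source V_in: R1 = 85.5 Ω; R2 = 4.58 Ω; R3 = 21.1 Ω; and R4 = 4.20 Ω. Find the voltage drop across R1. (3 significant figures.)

V ≈ 6.41 mV

Total series resistance ΣR = 85.5 + 4.58 + 21.1 + 4.20 = 115.4 Ω.
V = V_in · R/ΣR = 8.65 × 0.7410 = 6.410 mV.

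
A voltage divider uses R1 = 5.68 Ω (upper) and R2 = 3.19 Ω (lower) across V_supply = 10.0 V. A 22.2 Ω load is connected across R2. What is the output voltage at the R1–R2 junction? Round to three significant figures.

R2 ‖ R_L = (3.19 × 22.2)/(3.19 + 22.2) = 2.789 Ω.
Now apply the divider: V_out = 10.0 × 0.3293 = 3.293 V.
(Unloaded it would be 3.60 V; the load pulls it down.)

V_out ≈ 3.29 V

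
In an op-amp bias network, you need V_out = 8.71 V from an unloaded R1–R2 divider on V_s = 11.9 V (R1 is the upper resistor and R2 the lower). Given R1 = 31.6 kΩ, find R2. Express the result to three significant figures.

R2 ≈ 86.3 kΩ

V_out/V_s = R2/(R1+R2) = 0.7319.
Rearranging, R2 = R1·k/(1−k) = 31.6 × 2.730 = 86.28 kΩ.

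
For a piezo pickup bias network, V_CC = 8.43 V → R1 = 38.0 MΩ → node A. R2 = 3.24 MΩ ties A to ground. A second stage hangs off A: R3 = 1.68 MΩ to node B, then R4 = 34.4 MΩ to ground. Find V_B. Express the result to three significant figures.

The second stage (R3 + R4 = 36.08 MΩ) loads node A in parallel with R2.
R2 ‖ (R3+R4) = 2.973 MΩ.
First divider: V_A = V_CC · 2.973/(38.0 + 2.973) = 0.6117 V.
Then the unloaded second divider: V_B = V_A × R4/(R3+R4) = 0.6117 × 0.9534 = 0.5832 V.

V_B ≈ 0.583 V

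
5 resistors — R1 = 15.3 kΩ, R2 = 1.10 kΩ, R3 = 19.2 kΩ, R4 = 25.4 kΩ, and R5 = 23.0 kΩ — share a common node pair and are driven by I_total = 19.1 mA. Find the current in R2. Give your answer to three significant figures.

I ≈ 15.7 mA

Total conductance ΣG = 1/15.3 + 1/1.10 + 1/19.2 + 1/25.4 + 1/23.0 = 1.109 (units of 1/kΩ).
R2 takes the fraction G_k/ΣG = 0.9091/1.109 = 0.8195, so I = 19.1 × 0.8195 = 15.65 mA.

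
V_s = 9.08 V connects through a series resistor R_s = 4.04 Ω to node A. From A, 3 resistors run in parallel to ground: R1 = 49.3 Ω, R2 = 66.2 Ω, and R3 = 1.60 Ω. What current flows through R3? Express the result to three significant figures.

I ≈ 1.55 A

Combine the parallel branches: R_p = (1/49.3 + 1/66.2 + 1/1.60)⁻¹ = 1.514 Ω.
V_A = 9.08 × 1.514/5.554 = 2.475 V.
I(R3) = V_A / R3 = 2.475/1.60 = 1.547 A.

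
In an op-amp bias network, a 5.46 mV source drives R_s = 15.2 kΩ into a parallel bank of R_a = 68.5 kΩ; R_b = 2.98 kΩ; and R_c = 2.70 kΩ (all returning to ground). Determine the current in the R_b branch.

I ≈ 0.153 µA

Combine the parallel branches: R_p = (1/68.5 + 1/2.98 + 1/2.70)⁻¹ = 1.388 kΩ.
V_A = 5.46 × 1.388/16.59 = 0.4568 mV.
Branch current I = V_A/R_b = 0.4568/2.98 = 0.1533 µA.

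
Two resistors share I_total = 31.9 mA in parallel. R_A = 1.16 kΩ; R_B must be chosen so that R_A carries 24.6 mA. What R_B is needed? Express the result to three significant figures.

R_B ≈ 3.91 kΩ

Two-branch current divider: I_A = I_total · R_B/(R_A + R_B).
With f = 0.7712, R_B = R_A · f/(1−f) = 1.16 × 3.370 = 3.909 kΩ.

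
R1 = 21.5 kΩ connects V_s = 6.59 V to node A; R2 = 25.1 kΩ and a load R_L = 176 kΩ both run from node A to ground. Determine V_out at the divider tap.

V_out ≈ 3.33 V

The load sits in parallel with R2, giving an effective lower resistance R2' = R2·R_L/(R2+R_L) = 21.97 kΩ.
Voltage divider with the loaded lower leg: V_out = 6.59 × 21.97/(21.5 + 21.97) = 6.59 × 0.5054 = 3.330 V.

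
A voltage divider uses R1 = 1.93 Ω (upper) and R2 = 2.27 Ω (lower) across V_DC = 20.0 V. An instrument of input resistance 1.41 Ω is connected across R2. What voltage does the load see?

The load sits in parallel with R2, giving an effective lower resistance R2' = R2·R_L/(R2+R_L) = 0.8698 Ω.
Now apply the divider: V_out = 20.0 × 0.3107 = 6.213 V.
(Unloaded it would be 10.8 V; the load pulls it down.)

V_out ≈ 6.21 V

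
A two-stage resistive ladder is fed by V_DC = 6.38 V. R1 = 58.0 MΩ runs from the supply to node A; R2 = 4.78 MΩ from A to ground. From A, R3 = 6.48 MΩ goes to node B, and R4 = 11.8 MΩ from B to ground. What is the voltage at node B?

The second stage (R3 + R4 = 18.28 MΩ) loads node A in parallel with R2.
Effective lower resistance at A: R2 ‖ 18.28 = 3.789 MΩ.
First divider: V_A = V_DC · 3.789/(58.0 + 3.789) = 0.3912 V.
Then the unloaded second divider: V_B = V_A × R4/(R3+R4) = 0.3912 × 0.6455 = 0.2526 V.

V_B ≈ 0.253 V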